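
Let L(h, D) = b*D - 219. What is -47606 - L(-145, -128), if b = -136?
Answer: -64795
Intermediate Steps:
L(h, D) = -219 - 136*D (L(h, D) = -136*D - 219 = -219 - 136*D)
-47606 - L(-145, -128) = -47606 - (-219 - 136*(-128)) = -47606 - (-219 + 17408) = -47606 - 1*17189 = -47606 - 17189 = -64795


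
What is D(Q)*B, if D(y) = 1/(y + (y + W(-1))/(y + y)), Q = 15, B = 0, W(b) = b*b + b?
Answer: 0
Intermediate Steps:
W(b) = b + b² (W(b) = b² + b = b + b²)
D(y) = 1/(½ + y) (D(y) = 1/(y + (y - (1 - 1))/(y + y)) = 1/(y + (y - 1*0)/((2*y))) = 1/(y + (y + 0)*(1/(2*y))) = 1/(y + y*(1/(2*y))) = 1/(y + ½) = 1/(½ + y))
D(Q)*B = (2/(1 + 2*15))*0 = (2/(1 + 30))*0 = (2/31)*0 = 0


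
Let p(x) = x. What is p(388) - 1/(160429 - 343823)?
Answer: 71156873/183394 ≈ 388.00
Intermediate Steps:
p(388) - 1/(160429 - 343823) = 388 - 1/(160429 - 343823) = 388 - 1/(-183394) = 388 - 1*(-1/183394) = 388 + 1/183394 = 71156873/183394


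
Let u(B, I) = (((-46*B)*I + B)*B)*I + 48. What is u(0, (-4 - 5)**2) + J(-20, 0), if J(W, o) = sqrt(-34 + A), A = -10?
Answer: 48 + 2*I*sqrt(11) ≈ 48.0 + 6.6332*I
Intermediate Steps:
J(W, o) = 2*I*sqrt(11) (J(W, o) = sqrt(-34 - 10) = sqrt(-44) = 2*I*sqrt(11))
u(B, I) = 48 + B*I*(B - 46*B*I) (u(B, I) = ((-46*B*I + B)*B)*I + 48 = ((B - 46*B*I)*B)*I + 48 = (B*(B - 46*B*I))*I + 48 = B*I*(B - 46*B*I) + 48 = 48 + B*I*(B - 46*B*I))
u(0, (-4 - 5)**2) + J(-20, 0) = (48 + (-4 - 5)**2*0**2 - 46*0**2*((-4 - 5)**2)**2) + 2*I*sqrt(11) = (48 + (-9)**2*0 - 46*0*((-9)**2)**2) + 2*I*sqrt(11) = (48 + 81*0 - 46*0*81**2) + 2*I*sqrt(11) = (48 + 0 - 46*0*6561) + 2*I*sqrt(11) = (48 + 0 + 0) + 2*I*sqrt(11) = 48 + 2*I*sqrt(11)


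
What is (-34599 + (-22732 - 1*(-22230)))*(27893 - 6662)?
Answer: -745229331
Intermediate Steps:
(-34599 + (-22732 - 1*(-22230)))*(27893 - 6662) = (-34599 + (-22732 + 22230))*21231 = (-34599 - 502)*21231 = -35101*21231 = -745229331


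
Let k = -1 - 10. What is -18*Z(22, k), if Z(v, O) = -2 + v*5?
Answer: -1944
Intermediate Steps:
k = -11
Z(v, O) = -2 + 5*v
-18*Z(22, k) = -18*(-2 + 5*22) = -18*(-2 + 110) = -18*108 = -1944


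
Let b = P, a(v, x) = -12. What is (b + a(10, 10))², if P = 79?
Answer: 4489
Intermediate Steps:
b = 79
(b + a(10, 10))² = (79 - 12)² = 67² = 4489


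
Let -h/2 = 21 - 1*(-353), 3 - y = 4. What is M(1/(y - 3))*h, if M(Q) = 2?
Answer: -1496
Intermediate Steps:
y = -1 (y = 3 - 1*4 = 3 - 4 = -1)
h = -748 (h = -2*(21 - 1*(-353)) = -2*(21 + 353) = -2*374 = -748)
M(1/(y - 3))*h = 2*(-748) = -1496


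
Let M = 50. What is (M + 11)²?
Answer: 3721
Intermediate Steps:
(M + 11)² = (50 + 11)² = 61² = 3721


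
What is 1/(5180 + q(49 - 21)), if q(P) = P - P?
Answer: 1/5180 ≈ 0.00019305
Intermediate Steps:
q(P) = 0
1/(5180 + q(49 - 21)) = 1/(5180 + 0) = 1/5180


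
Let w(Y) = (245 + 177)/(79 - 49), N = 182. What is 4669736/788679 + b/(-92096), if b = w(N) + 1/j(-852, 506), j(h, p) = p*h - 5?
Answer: 115876950943645583/19571143930939080 ≈ 5.9208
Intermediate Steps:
j(h, p) = -5 + h*p (j(h, p) = h*p - 5 = -5 + h*p)
w(Y) = 211/15 (w(Y) = 422/30 = 422*(1/30) = 211/15)
b = 90965672/6466755 (b = 211/15 + 1/(-5 - 852*506) = 211/15 + 1/(-5 - 431112) = 211/15 + 1/(-431117) = 211/15 - 1/431117 = 90965672/6466755 ≈ 14.067)
4669736/788679 + b/(-92096) = 4669736/788679 + (90965672/6466755)/(-92096) = 4669736*(1/788679) + (90965672/6466755)*(-1/92096) = 4669736/788679 - 11370709/74445283560 = 115876950943645583/19571143930939080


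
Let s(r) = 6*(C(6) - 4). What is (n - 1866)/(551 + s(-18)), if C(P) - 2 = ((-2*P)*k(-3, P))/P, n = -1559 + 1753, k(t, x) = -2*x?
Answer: -1672/683 ≈ -2.4480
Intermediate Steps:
n = 194
C(P) = 2 + 4*P (C(P) = 2 + ((-2*P)*(-2*P))/P = 2 + (4*P²)/P = 2 + 4*P)
s(r) = 132 (s(r) = 6*((2 + 4*6) - 4) = 6*((2 + 24) - 4) = 6*(26 - 4) = 6*22 = 132)
(n - 1866)/(551 + s(-18)) = (194 - 1866)/(551 + 132) = -1672/683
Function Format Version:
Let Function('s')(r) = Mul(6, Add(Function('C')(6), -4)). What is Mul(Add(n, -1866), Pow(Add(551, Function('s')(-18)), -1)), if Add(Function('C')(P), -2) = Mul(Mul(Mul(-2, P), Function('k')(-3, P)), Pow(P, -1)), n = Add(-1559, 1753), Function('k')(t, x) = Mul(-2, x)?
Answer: Rational(-1672, 683) ≈ -2.4480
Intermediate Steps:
n = 194
Function('C')(P) = Add(2, Mul(4, P)) (Function('C')(P) = Add(2, Mul(Mul(Mul(-2, P), Mul(-2, P)), Pow(P, -1))) = Add(2, Mul(Mul(4, Pow(P, 2)), Pow(P, -1))) = Add(2, Mul(4, P)))
Function('s')(r) = 132 (Function('s')(r) = Mul(6, Add(Add(2, Mul(4, 6)), -4)) = Mul(6, Add(Add(2, 24), -4)) = Mul(6, Add(26, -4)) = Mul(6, 22) = 132)
Mul(Add(n, -1866), Pow(Add(551, Function('s')(-18)), -1)) = Mul(Add(194, -1866), Pow(Add(551, 132), -1)) = Mul(-1672, Pow(683, -1)) = Mul(-1672, Rational(1, 683)) = Rational(-1672, 683)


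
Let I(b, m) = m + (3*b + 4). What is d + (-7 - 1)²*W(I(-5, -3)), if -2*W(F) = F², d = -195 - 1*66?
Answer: -6533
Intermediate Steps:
I(b, m) = 4 + m + 3*b (I(b, m) = m + (4 + 3*b) = 4 + m + 3*b)
d = -261 (d = -195 - 66 = -261)
W(F) = -F²/2
d + (-7 - 1)²*W(I(-5, -3)) = -261 + (-7 - 1)²*(-(4 - 3 + 3*(-5))²/2) = -261 + (-8)²*(-(4 - 3 - 15)²/2) = -261 + 64*(-½*(-14)²) = -261 + 64*(-½*196) = -261 + 64*(-98) = -261 - 6272 = -6533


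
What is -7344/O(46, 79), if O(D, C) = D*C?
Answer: -3672/1817 ≈ -2.0209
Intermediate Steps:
O(D, C) = C*D
-7344/O(46, 79) = -7344/(79*46) = -7344/3634 = -7344*1/3634 = -3672/1817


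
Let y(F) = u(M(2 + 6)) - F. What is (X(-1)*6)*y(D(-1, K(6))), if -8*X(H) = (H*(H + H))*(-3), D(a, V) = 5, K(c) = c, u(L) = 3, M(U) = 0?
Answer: -9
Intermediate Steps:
X(H) = 3*H²/4 (X(H) = -H*(H + H)*(-3)/8 = -H*(2*H)*(-3)/8 = -2*H²*(-3)/8 = -(-3)*H²/4 = 3*H²/4)
y(F) = 3 - F
(X(-1)*6)*y(D(-1, K(6))) = (((¾)*(-1)²)*6)*(3 - 1*5) = (((¾)*1)*6)*(3 - 5) = ((¾)*6)*(-2) = (9/2)*(-2) = -9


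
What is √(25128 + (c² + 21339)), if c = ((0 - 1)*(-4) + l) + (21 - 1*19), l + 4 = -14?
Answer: 3*√5179 ≈ 215.90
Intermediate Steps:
l = -18 (l = -4 - 14 = -18)
c = -12 (c = ((0 - 1)*(-4) - 18) + (21 - 1*19) = (-1*(-4) - 18) + (21 - 19) = (4 - 18) + 2 = -14 + 2 = -12)
√(25128 + (c² + 21339)) = √(25128 + ((-12)² + 21339)) = √(25128 + (144 + 21339)) = √(25128 + 21483) = √46611 = 3*√5179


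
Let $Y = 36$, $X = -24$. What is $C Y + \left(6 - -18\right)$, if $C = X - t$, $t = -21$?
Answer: $-84$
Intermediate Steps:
$C = -3$ ($C = -24 - -21 = -24 + 21 = -3$)
$C Y + \left(6 - -18\right) = \left(-3\right) 36 + \left(6 - -18\right) = -108 + \left(6 + 18\right) = -108 + 24 = -84$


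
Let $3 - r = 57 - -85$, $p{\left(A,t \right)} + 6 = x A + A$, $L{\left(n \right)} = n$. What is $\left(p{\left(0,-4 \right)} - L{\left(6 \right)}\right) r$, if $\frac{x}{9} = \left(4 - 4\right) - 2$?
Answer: $1668$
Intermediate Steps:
$x = -18$ ($x = 9 \left(\left(4 - 4\right) - 2\right) = 9 \left(0 - 2\right) = 9 \left(-2\right) = -18$)
$p{\left(A,t \right)} = -6 - 17 A$ ($p{\left(A,t \right)} = -6 + \left(- 18 A + A\right) = -6 - 17 A$)
$r = -139$ ($r = 3 - \left(57 - -85\right) = 3 - \left(57 + 85\right) = 3 - 142 = -139$)
$\left(p{\left(0,-4 \right)} - L{\left(6 \right)}\right) r = \left(\left(-6 - 0\right) - 6\right) \left(-139\right) = \left(\left(-6 + 0\right) - 6\right) \left(-139\right) = \left(-6 - 6\right) \left(-139\right) = \left(-12\right) \left(-139\right) = 1668$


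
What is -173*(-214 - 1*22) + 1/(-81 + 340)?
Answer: 10574453/259 ≈ 40828.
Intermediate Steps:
-173*(-214 - 1*22) + 1/(-81 + 340) = -173*(-214 - 22) + 1/259 = -173*(-236) + 1/259 = 40828 + 1/259 = 10574453/259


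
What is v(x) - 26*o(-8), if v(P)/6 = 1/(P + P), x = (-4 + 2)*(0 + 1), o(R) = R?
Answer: 413/2 ≈ 206.50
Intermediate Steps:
x = -2 (x = -2*1 = -2)
v(P) = 3/P (v(P) = 6/(P + P) = 6/((2*P)) = 6*(1/(2*P)) = 3/P)
v(x) - 26*o(-8) = 3/(-2) - 26*(-8) = 3*(-½) + 208 = -3/2 + 208 = 413/2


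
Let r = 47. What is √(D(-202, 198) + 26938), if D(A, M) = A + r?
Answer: √26783 ≈ 163.66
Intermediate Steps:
D(A, M) = 47 + A (D(A, M) = A + 47 = 47 + A)
√(D(-202, 198) + 26938) = √((47 - 202) + 26938) = √(-155 + 26938) = √26783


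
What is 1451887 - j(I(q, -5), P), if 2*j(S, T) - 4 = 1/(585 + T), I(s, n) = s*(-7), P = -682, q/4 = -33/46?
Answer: 281665691/194 ≈ 1.4519e+6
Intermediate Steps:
q = -66/23 (q = 4*(-33/46) = -66/23 ≈ -2.8696)
I(s, n) = -7*s
j(S, T) = 2 + 1/(2*(585 + T))
1451887 - j(I(q, -5), P) = 1451887 - (2341 + 4*(-682))/(2*(585 - 682)) = 1451887 - (2341 - 2728)/(2*(-97)) = 1451887 - (-1)*(-387)/(2*97) = 1451887 - 1*387/194 = 1451887 - 387/194 = 281665691/194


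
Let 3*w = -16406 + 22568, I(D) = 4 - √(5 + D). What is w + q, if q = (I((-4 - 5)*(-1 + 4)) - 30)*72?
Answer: 182 - 72*I*√22 ≈ 182.0 - 337.71*I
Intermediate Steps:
q = -1872 - 72*I*√22 (q = ((4 - √(5 + (-4 - 5)*(-1 + 4))) - 30)*72 = ((4 - √(5 - 9*3)) - 30)*72 = ((4 - √(5 - 27)) - 30)*72 = ((4 - √(-22)) - 30)*72 = ((4 - I*√22) - 30)*72 = (-26 - I*√22)*72 = -1872 - 72*I*√22 ≈ -1872.0 - 337.71*I)
w = 2054 (w = (-16406 + 22568)/3 = (⅓)*6162 = 2054)
w + q = 2054 + (-1872 - 72*I*√22) = 182 - 72*I*√22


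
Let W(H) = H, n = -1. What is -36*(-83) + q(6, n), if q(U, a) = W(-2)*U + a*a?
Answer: 2977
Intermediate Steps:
q(U, a) = a**2 - 2*U (q(U, a) = -2*U + a*a = -2*U + a**2 = a**2 - 2*U)
-36*(-83) + q(6, n) = -36*(-83) + ((-1)**2 - 2*6) = 2988 + (1 - 12) = 2988 - 11 = 2977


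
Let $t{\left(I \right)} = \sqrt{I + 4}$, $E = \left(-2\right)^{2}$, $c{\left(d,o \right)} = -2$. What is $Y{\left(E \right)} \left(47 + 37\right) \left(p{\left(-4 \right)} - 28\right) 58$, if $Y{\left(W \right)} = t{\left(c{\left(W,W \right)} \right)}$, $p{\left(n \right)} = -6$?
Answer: $- 165648 \sqrt{2} \approx -2.3426 \cdot 10^{5}$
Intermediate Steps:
$E = 4$
$t{\left(I \right)} = \sqrt{4 + I}$
$Y{\left(W \right)} = \sqrt{2}$ ($Y{\left(W \right)} = \sqrt{4 - 2} = \sqrt{2}$)
$Y{\left(E \right)} \left(47 + 37\right) \left(p{\left(-4 \right)} - 28\right) 58 = \sqrt{2} \left(47 + 37\right) \left(-6 - 28\right) 58 = \sqrt{2} \cdot 84 \left(-34\right) 58 = \sqrt{2} \left(-2856\right) 58 = - 2856 \sqrt{2} \cdot 58 = - 165648 \sqrt{2}$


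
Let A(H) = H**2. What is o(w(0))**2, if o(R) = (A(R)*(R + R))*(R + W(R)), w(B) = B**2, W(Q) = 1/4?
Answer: 0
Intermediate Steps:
W(Q) = 1/4
o(R) = 2*R**3*(1/4 + R) (o(R) = (R**2*(R + R))*(R + 1/4) = (R**2*(2*R))*(1/4 + R) = (2*R**3)*(1/4 + R) = 2*R**3*(1/4 + R))
o(w(0))**2 = ((0**2)**3*(1 + 4*0**2)/2)**2 = ((1/2)*0**3*(1 + 4*0))**2 = ((1/2)*0*(1 + 0))**2 = ((1/2)*0*1)**2 = 0**2 = 0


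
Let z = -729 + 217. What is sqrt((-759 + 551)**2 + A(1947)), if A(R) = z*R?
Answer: 80*I*sqrt(149) ≈ 976.52*I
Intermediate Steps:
z = -512
A(R) = -512*R
sqrt((-759 + 551)**2 + A(1947)) = sqrt((-759 + 551)**2 - 512*1947) = sqrt((-208)**2 - 996864) = sqrt(43264 - 996864) = sqrt(-953600) = 80*I*sqrt(149)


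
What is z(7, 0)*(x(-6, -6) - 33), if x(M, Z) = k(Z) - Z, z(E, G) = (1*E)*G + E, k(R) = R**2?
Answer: 63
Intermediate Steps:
z(E, G) = E + E*G (z(E, G) = E*G + E = E + E*G)
x(M, Z) = Z**2 - Z
z(7, 0)*(x(-6, -6) - 33) = (7*(1 + 0))*(-6*(-1 - 6) - 33) = (7*1)*(-6*(-7) - 33) = 7*(42 - 33) = 7*9 = 63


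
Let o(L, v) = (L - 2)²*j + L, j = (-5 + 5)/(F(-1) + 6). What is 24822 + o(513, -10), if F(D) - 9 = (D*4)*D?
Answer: 25335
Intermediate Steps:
F(D) = 9 + 4*D² (F(D) = 9 + (D*4)*D = 9 + (4*D)*D = 9 + 4*D²)
j = 0 (j = (-5 + 5)/((9 + 4*(-1)²) + 6) = 0/((9 + 4*1) + 6) = 0/((9 + 4) + 6) = 0/(13 + 6) = 0/19 = 0*(1/19) = 0)
o(L, v) = L (o(L, v) = (L - 2)²*0 + L = (-2 + L)²*0 + L = 0 + L = L)
24822 + o(513, -10) = 24822 + 513 = 25335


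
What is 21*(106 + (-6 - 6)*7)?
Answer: 462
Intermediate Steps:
21*(106 + (-6 - 6)*7) = 21*(106 - 12*7) = 21*(106 - 84) = 21*22 = 462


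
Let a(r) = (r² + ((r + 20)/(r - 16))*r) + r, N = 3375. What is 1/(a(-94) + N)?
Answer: 55/662957 ≈ 8.2962e-5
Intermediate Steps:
a(r) = r + r² + r*(20 + r)/(-16 + r) (a(r) = (r² + ((20 + r)/(-16 + r))*r) + r = (r² + r*(20 + r)/(-16 + r)) + r = r + r² + r*(20 + r)/(-16 + r))
1/(a(-94) + N) = 1/(-94*(4 + (-94)² - 14*(-94))/(-16 - 94) + 3375) = 1/(-94*(4 + 8836 + 1316)/(-110) + 3375) = 1/(-94*(-1/110)*10156 + 3375) = 1/(477332/55 + 3375) = 1/(662957/55) = 55/662957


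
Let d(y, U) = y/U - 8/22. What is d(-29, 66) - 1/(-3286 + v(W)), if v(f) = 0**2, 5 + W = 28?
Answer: -43523/54219 ≈ -0.80273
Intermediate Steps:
W = 23 (W = -5 + 28 = 23)
v(f) = 0
d(y, U) = -4/11 + y/U (d(y, U) = y/U - 8*1/22 = y/U - 4/11 = -4/11 + y/U)
d(-29, 66) - 1/(-3286 + v(W)) = (-4/11 - 29/66) - 1/(-3286 + 0) = (-4/11 - 29*1/66) - 1/(-3286) = (-4/11 - 29/66) - 1*(-1/3286) = -53/66 + 1/3286 = -43523/54219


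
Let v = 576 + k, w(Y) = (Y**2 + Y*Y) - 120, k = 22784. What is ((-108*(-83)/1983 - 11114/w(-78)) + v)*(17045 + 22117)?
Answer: 607211180316025/663644 ≈ 9.1497e+8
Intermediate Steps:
w(Y) = -120 + 2*Y**2 (w(Y) = (Y**2 + Y**2) - 120 = 2*Y**2 - 120 = -120 + 2*Y**2)
v = 23360 (v = 576 + 22784 = 23360)
((-108*(-83)/1983 - 11114/w(-78)) + v)*(17045 + 22117) = ((-108*(-83)/1983 - 11114/(-120 + 2*(-78)**2)) + 23360)*(17045 + 22117) = ((8964*(1/1983) - 11114/(-120 + 2*6084)) + 23360)*39162 = ((2988/661 - 11114/(-120 + 12168)) + 23360)*39162 = ((2988/661 - 11114/12048) + 23360)*39162 = ((2988/661 - 11114*1/12048) + 23360)*39162 = ((2988/661 - 5557/6024) + 23360)*39162 = (14326535/3981864 + 23360)*39162 = (93030669575/3981864)*39162 = 607211180316025/663644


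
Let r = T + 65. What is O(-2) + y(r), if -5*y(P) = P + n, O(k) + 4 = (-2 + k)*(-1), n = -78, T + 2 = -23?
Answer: 38/5 ≈ 7.6000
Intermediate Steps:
T = -25 (T = -2 - 23 = -25)
r = 40 (r = -25 + 65 = 40)
O(k) = -2 - k (O(k) = -4 + (-2 + k)*(-1) = -4 + (2 - k) = -2 - k)
y(P) = 78/5 - P/5 (y(P) = -(P - 78)/5 = -(-78 + P)/5 = 78/5 - P/5)
O(-2) + y(r) = (-2 - 1*(-2)) + (78/5 - ⅕*40) = (-2 + 2) + (78/5 - 8) = 0 + 38/5 = 38/5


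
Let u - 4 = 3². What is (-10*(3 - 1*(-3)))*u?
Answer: -780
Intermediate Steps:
u = 13 (u = 4 + 3² = 4 + 9 = 13)
(-10*(3 - 1*(-3)))*u = -10*(3 - 1*(-3))*13 = -10*(3 + 3)*13 = -10*6*13 = -60*13 = -780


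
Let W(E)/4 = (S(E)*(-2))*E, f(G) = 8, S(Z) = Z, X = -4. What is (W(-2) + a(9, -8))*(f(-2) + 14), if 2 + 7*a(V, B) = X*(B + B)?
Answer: -3564/7 ≈ -509.14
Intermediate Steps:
a(V, B) = -2/7 - 8*B/7 (a(V, B) = -2/7 + (-4*(B + B))/7 = -2/7 + (-8*B)/7 = -2/7 - 8*B/7)
W(E) = -8*E² (W(E) = 4*((E*(-2))*E) = 4*((-2*E)*E) = 4*(-2*E²) = -8*E²)
(W(-2) + a(9, -8))*(f(-2) + 14) = (-8*(-2)² + (-2/7 - 8/7*(-8)))*(8 + 14) = (-8*4 + (-2/7 + 64/7))*22 = (-32 + 62/7)*22 = -162/7*22 = -3564/7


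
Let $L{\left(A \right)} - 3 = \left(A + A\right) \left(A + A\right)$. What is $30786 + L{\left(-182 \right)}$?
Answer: $163285$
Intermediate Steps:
$L{\left(A \right)} = 3 + 4 A^{2}$ ($L{\left(A \right)} = 3 + \left(A + A\right) \left(A + A\right) = 3 + 2 A 2 A = 3 + 4 A^{2}$)
$30786 + L{\left(-182 \right)} = 30786 + \left(3 + 4 \left(-182\right)^{2}\right) = 30786 + \left(3 + 4 \cdot 33124\right) = 30786 + \left(3 + 132496\right) = 30786 + 132499 = 163285$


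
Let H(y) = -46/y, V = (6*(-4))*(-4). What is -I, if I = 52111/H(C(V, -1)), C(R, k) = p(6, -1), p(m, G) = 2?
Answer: 52111/23 ≈ 2265.7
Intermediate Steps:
V = 96 (V = -24*(-4) = 96)
C(R, k) = 2
I = -52111/23 (I = 52111/((-46/2)) = 52111/((-46*½)) = 52111/(-23) = 52111*(-1/23) = -52111/23 ≈ -2265.7)
-I = -1*(-52111/23) = 52111/23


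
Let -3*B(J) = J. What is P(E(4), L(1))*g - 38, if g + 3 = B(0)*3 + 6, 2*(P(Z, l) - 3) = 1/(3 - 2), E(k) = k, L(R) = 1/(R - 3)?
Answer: -55/2 ≈ -27.500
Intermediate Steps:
L(R) = 1/(-3 + R)
B(J) = -J/3
P(Z, l) = 7/2 (P(Z, l) = 3 + 1/(2*(3 - 2)) = 3 + (1/2)/1 = 3 + (1/2)*1 = 3 + 1/2 = 7/2)
g = 3 (g = -3 + (-1/3*0*3 + 6) = -3 + (0*3 + 6) = -3 + (0 + 6) = -3 + 6 = 3)
P(E(4), L(1))*g - 38 = (7/2)*3 - 38 = 21/2 - 38 = -55/2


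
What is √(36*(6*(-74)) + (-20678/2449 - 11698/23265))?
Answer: 2*I*√1442147432744014370/18991995 ≈ 126.46*I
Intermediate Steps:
√(36*(6*(-74)) + (-20678/2449 - 11698/23265)) = √(36*(-444) + (-20678*1/2449 - 11698*1/23265)) = √(-15984 + (-20678/2449 - 11698/23265)) = √(-15984 - 509722072/56975985) = √(-911213866312/56975985) = 2*I*√1442147432744014370/18991995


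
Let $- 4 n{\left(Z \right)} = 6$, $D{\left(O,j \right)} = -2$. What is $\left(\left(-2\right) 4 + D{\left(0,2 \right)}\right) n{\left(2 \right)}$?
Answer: $15$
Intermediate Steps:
$n{\left(Z \right)} = - \frac{3}{2}$ ($n{\left(Z \right)} = \left(- \frac{1}{4}\right) 6 = - \frac{3}{2}$)
$\left(\left(-2\right) 4 + D{\left(0,2 \right)}\right) n{\left(2 \right)} = \left(\left(-2\right) 4 - 2\right) \left(- \frac{3}{2}\right) = \left(-8 - 2\right) \left(- \frac{3}{2}\right) = \left(-10\right) \left(- \frac{3}{2}\right) = 15$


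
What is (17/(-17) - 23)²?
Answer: 576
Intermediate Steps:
(17/(-17) - 23)² = (17*(-1/17) - 23)² = (-1 - 23)² = (-24)² = 576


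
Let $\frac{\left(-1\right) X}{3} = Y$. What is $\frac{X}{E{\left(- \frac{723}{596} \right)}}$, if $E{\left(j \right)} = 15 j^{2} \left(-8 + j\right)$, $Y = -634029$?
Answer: $- \frac{44743159392448}{4783841565} \approx -9353.0$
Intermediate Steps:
$X = 1902087$ ($X = \left(-3\right) \left(-634029\right) = 1902087$)
$E{\left(j \right)} = 15 j^{2} \left(-8 + j\right)$
$\frac{X}{E{\left(- \frac{723}{596} \right)}} = \frac{1902087}{15 \left(- \frac{723}{596}\right)^{2} \left(-8 - \frac{723}{596}\right)} = \frac{1902087}{15 \cdot \frac{522729}{355216} \left(- \frac{5491}{596}\right)} = \frac{1902087}{- \frac{43054574085}{211708736}} = 1902087 \left(- \frac{211708736}{43054574085}\right) = - \frac{44743159392448}{4783841565}$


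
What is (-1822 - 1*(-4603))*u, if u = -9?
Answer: -25029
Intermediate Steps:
(-1822 - 1*(-4603))*u = (-1822 - 1*(-4603))*(-9) = (-1822 + 4603)*(-9) = 2781*(-9) = -25029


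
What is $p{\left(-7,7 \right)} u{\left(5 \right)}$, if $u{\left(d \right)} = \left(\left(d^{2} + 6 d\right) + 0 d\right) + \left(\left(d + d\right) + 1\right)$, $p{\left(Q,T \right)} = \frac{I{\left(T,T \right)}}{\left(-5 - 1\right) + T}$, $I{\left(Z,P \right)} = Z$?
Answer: $462$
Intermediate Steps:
$p{\left(Q,T \right)} = \frac{T}{-6 + T}$ ($p{\left(Q,T \right)} = \frac{T}{\left(-5 - 1\right) + T} = \frac{T}{-6 + T}$)
$u{\left(d \right)} = 1 + d^{2} + 8 d$ ($u{\left(d \right)} = \left(\left(d^{2} + 6 d\right) + 0\right) + \left(2 d + 1\right) = \left(d^{2} + 6 d\right) + \left(1 + 2 d\right) = 1 + d^{2} + 8 d$)
$p{\left(-7,7 \right)} u{\left(5 \right)} = \frac{7}{-6 + 7} \left(1 + 5^{2} + 8 \cdot 5\right) = \frac{7}{1} \left(1 + 25 + 40\right) = 7 \cdot 1 \cdot 66 = 7 \cdot 66 = 462$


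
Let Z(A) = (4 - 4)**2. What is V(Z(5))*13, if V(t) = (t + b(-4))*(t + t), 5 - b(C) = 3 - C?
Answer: 0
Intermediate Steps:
Z(A) = 0 (Z(A) = 0**2 = 0)
b(C) = 2 + C (b(C) = 5 - (3 - C) = 5 + (-3 + C) = 2 + C)
V(t) = 2*t*(-2 + t) (V(t) = (t + (2 - 4))*(t + t) = (t - 2)*(2*t) = (-2 + t)*(2*t) = 2*t*(-2 + t))
V(Z(5))*13 = (2*0*(-2 + 0))*13 = (2*0*(-2))*13 = 0*13 = 0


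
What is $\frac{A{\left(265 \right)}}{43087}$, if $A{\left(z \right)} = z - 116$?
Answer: $\frac{149}{43087} \approx 0.0034581$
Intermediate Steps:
$A{\left(z \right)} = -116 + z$ ($A{\left(z \right)} = z - 116 = -116 + z$)
$\frac{A{\left(265 \right)}}{43087} = \frac{-116 + 265}{43087} = 149 \cdot \frac{1}{43087} = \frac{149}{43087}$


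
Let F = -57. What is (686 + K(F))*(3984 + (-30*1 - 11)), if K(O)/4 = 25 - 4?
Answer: 3036110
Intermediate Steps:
K(O) = 84 (K(O) = 4*(25 - 4) = 4*21 = 84)
(686 + K(F))*(3984 + (-30*1 - 11)) = (686 + 84)*(3984 + (-30*1 - 11)) = 770*(3984 + (-30 - 11)) = 770*(3984 - 41) = 770*3943 = 3036110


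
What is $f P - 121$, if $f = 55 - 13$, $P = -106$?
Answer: $-4573$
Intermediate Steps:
$f = 42$ ($f = 55 - 13 = 42$)
$f P - 121 = 42 \left(-106\right) - 121 = -4452 - 121 = -4573$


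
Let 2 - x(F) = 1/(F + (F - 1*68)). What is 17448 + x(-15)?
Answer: 1710101/98 ≈ 17450.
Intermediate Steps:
x(F) = 2 - 1/(-68 + 2*F) (x(F) = 2 - 1/(F + (F - 1*68)) = 2 - 1/(F + (F - 68)) = 2 - 1/(F + (-68 + F)) = 2 - 1/(-68 + 2*F))
17448 + x(-15) = 17448 + (-137 + 4*(-15))/(2*(-34 - 15)) = 17448 + (1/2)*(-137 - 60)/(-49) = 17448 + (1/2)*(-1/49)*(-197) = 17448 + 197/98 = 1710101/98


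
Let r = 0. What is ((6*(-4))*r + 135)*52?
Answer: 7020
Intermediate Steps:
((6*(-4))*r + 135)*52 = ((6*(-4))*0 + 135)*52 = (-24*0 + 135)*52 = (0 + 135)*52 = 135*52 = 7020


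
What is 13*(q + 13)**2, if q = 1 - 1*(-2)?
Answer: 3328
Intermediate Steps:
q = 3 (q = 1 + 2 = 3)
13*(q + 13)**2 = 13*(3 + 13)**2 = 13*16**2 = 13*256 = 3328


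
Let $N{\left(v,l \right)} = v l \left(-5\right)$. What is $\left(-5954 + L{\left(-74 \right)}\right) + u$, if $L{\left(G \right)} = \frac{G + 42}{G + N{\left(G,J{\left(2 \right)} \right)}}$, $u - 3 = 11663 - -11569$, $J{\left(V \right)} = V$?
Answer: $\frac{5754557}{333} \approx 17281.0$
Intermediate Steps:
$u = 23235$ ($u = 3 + \left(11663 - -11569\right) = 3 + \left(11663 + 11569\right) = 3 + 23232 = 23235$)
$N{\left(v,l \right)} = - 5 l v$ ($N{\left(v,l \right)} = l v \left(-5\right) = - 5 l v$)
$L{\left(G \right)} = - \frac{42 + G}{9 G}$ ($L{\left(G \right)} = \frac{G + 42}{G - 10 G} = \frac{42 + G}{G - 10 G} = \frac{42 + G}{\left(-9\right) G} = \left(42 + G\right) \left(- \frac{1}{9 G}\right) = - \frac{42 + G}{9 G}$)
$\left(-5954 + L{\left(-74 \right)}\right) + u = \left(-5954 + \frac{-42 - -74}{9 \left(-74\right)}\right) + 23235 = \left(-5954 + \frac{1}{9} \left(- \frac{1}{74}\right) \left(-42 + 74\right)\right) + 23235 = \left(-5954 + \frac{1}{9} \left(- \frac{1}{74}\right) 32\right) + 23235 = \left(-5954 - \frac{16}{333}\right) + 23235 = - \frac{1982698}{333} + 23235 = \frac{5754557}{333}$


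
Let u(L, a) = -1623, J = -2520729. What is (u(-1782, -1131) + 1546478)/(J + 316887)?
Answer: -1544855/2203842 ≈ -0.70098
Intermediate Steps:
(u(-1782, -1131) + 1546478)/(J + 316887) = (-1623 + 1546478)/(-2520729 + 316887) = 1544855/(-2203842) = 1544855*(-1/2203842) = -1544855/2203842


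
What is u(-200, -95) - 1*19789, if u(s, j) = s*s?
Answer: 20211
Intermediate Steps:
u(s, j) = s**2
u(-200, -95) - 1*19789 = (-200)**2 - 1*19789 = 40000 - 19789 = 20211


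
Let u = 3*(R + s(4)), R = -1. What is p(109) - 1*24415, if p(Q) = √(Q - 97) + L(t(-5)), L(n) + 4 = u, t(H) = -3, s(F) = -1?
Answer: -24425 + 2*√3 ≈ -24422.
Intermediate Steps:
u = -6 (u = 3*(-1 - 1) = 3*(-2) = -6)
L(n) = -10 (L(n) = -4 - 6 = -10)
p(Q) = -10 + √(-97 + Q) (p(Q) = √(Q - 97) - 10 = √(-97 + Q) - 10 = -10 + √(-97 + Q))
p(109) - 1*24415 = (-10 + √(-97 + 109)) - 1*24415 = (-10 + √12) - 24415 = (-10 + 2*√3) - 24415 = -24425 + 2*√3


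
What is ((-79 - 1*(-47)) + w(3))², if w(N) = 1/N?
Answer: 9025/9 ≈ 1002.8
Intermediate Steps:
((-79 - 1*(-47)) + w(3))² = ((-79 - 1*(-47)) + 1/3)² = ((-79 + 47) + ⅓)² = (-32 + ⅓)² = (-95/3)² = 9025/9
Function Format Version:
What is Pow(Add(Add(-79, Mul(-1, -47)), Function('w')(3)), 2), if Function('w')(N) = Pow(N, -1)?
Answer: Rational(9025, 9) ≈ 1002.8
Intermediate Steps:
Pow(Add(Add(-79, Mul(-1, -47)), Function('w')(3)), 2) = Pow(Add(Add(-79, Mul(-1, -47)), Pow(3, -1)), 2) = Pow(Add(Add(-79, 47), Rational(1, 3)), 2) = Pow(Add(-32, Rational(1, 3)), 2) = Pow(Rational(-95, 3), 2) = Rational(9025, 9)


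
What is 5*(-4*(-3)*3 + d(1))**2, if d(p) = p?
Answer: 6845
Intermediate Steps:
5*(-4*(-3)*3 + d(1))**2 = 5*(-4*(-3)*3 + 1)**2 = 5*(12*3 + 1)**2 = 5*(36 + 1)**2 = 5*37**2 = 5*1369 = 6845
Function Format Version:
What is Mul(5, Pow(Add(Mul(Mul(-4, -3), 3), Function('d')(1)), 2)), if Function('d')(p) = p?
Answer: 6845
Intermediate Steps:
Mul(5, Pow(Add(Mul(Mul(-4, -3), 3), Function('d')(1)), 2)) = Mul(5, Pow(Add(Mul(Mul(-4, -3), 3), 1), 2)) = Mul(5, Pow(Add(Mul(12, 3), 1), 2)) = Mul(5, Pow(Add(36, 1), 2)) = Mul(5, Pow(37, 2)) = Mul(5, 1369) = 6845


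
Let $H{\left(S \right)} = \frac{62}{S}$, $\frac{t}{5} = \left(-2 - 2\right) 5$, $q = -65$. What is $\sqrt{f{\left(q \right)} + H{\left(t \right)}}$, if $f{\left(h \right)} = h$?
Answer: $\frac{i \sqrt{6562}}{10} \approx 8.1006 i$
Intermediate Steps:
$t = -100$ ($t = 5 \left(-2 - 2\right) 5 = 5 \left(\left(-4\right) 5\right) = 5 \left(-20\right) = -100$)
$\sqrt{f{\left(q \right)} + H{\left(t \right)}} = \sqrt{-65 + \frac{62}{-100}} = \sqrt{-65 + 62 \left(- \frac{1}{100}\right)} = \sqrt{-65 - \frac{31}{50}} = \sqrt{- \frac{3281}{50}} = \frac{i \sqrt{6562}}{10}$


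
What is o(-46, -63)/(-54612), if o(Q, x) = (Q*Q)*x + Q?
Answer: 66677/27306 ≈ 2.4418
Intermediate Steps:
o(Q, x) = Q + x*Q² (o(Q, x) = Q²*x + Q = x*Q² + Q = Q + x*Q²)
o(-46, -63)/(-54612) = -46*(1 - 46*(-63))/(-54612) = -46*(1 + 2898)*(-1/54612) = -46*2899*(-1/54612) = -133354*(-1/54612) = 66677/27306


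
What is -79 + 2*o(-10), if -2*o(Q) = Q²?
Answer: -179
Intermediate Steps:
o(Q) = -Q²/2
-79 + 2*o(-10) = -79 + 2*(-½*(-10)²) = -79 + 2*(-½*100) = -79 + 2*(-50) = -79 - 100 = -179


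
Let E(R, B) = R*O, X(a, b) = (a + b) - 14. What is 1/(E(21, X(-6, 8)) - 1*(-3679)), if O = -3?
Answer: 1/3616 ≈ 0.00027655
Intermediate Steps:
X(a, b) = -14 + a + b
E(R, B) = -3*R (E(R, B) = R*(-3) = -3*R)
1/(E(21, X(-6, 8)) - 1*(-3679)) = 1/(-3*21 - 1*(-3679)) = 1/(-63 + 3679) = 1/3616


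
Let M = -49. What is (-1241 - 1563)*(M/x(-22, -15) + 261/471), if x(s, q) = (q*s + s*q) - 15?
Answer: -135775288/101265 ≈ -1340.8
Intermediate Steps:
x(s, q) = -15 + 2*q*s (x(s, q) = (q*s + q*s) - 15 = 2*q*s - 15 = -15 + 2*q*s)
(-1241 - 1563)*(M/x(-22, -15) + 261/471) = (-1241 - 1563)*(-49/(-15 + 2*(-15)*(-22)) + 261/471) = -2804*(-49/(-15 + 660) + 261*(1/471)) = -2804*(-49/645 + 87/157) = -2804*48422/101265 = -135775288/101265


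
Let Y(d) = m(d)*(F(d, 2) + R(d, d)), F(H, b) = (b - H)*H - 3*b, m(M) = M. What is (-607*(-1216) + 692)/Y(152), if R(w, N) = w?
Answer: -184701/860852 ≈ -0.21456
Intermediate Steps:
F(H, b) = -3*b + H*(b - H) (F(H, b) = H*(b - H) - 3*b = -3*b + H*(b - H))
Y(d) = d*(-6 - d² + 3*d) (Y(d) = d*((-d² - 3*2 + d*2) + d) = d*((-d² - 6 + 2*d) + d) = d*((-6 - d² + 2*d) + d) = d*(-6 - d² + 3*d))
(-607*(-1216) + 692)/Y(152) = (-607*(-1216) + 692)/((152*(-6 - 1*152² + 3*152))) = (738112 + 692)/((152*(-6 - 1*23104 + 456))) = 738804/((152*(-6 - 23104 + 456))) = 738804/((152*(-22654))) = 738804/(-3443408) = 738804*(-1/3443408) = -184701/860852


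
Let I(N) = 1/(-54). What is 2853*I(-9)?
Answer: -317/6 ≈ -52.833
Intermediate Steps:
I(N) = -1/54
2853*I(-9) = 2853*(-1/54) = -317/6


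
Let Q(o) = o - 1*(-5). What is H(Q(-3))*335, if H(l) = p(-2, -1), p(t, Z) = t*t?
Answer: 1340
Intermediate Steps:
p(t, Z) = t²
Q(o) = 5 + o (Q(o) = o + 5 = 5 + o)
H(l) = 4 (H(l) = (-2)² = 4)
H(Q(-3))*335 = 4*335 = 1340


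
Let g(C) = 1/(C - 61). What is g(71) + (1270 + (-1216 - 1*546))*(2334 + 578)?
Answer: -14327039/10 ≈ -1.4327e+6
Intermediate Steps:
g(C) = 1/(-61 + C)
g(71) + (1270 + (-1216 - 1*546))*(2334 + 578) = 1/(-61 + 71) + (1270 + (-1216 - 1*546))*(2334 + 578) = 1/10 + (1270 + (-1216 - 546))*2912 = ⅒ + (1270 - 1762)*2912 = ⅒ - 492*2912 = ⅒ - 1432704 = -14327039/10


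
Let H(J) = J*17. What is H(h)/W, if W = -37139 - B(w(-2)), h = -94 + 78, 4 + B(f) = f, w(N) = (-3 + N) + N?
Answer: 2/273 ≈ 0.0073260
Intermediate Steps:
w(N) = -3 + 2*N
B(f) = -4 + f
h = -16
H(J) = 17*J
W = -37128 (W = -37139 - (-4 + (-3 + 2*(-2))) = -37139 - (-4 + (-3 - 4)) = -37139 - (-4 - 7) = -37139 - 1*(-11) = -37139 + 11 = -37128)
H(h)/W = (17*(-16))/(-37128) = -272*(-1/37128) = 2/273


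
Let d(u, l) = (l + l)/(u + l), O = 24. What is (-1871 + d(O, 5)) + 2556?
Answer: 19875/29 ≈ 685.34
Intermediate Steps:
d(u, l) = 2*l/(l + u) (d(u, l) = (2*l)/(l + u) = 2*l/(l + u))
(-1871 + d(O, 5)) + 2556 = (-1871 + 2*5/(5 + 24)) + 2556 = (-1871 + 2*5/29) + 2556 = (-1871 + 2*5*(1/29)) + 2556 = (-1871 + 10/29) + 2556 = -54249/29 + 2556 = 19875/29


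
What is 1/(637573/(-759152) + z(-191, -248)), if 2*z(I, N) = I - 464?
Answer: -759152/249259853 ≈ -0.0030456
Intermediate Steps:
z(I, N) = -232 + I/2 (z(I, N) = (I - 464)/2 = (-464 + I)/2 = -232 + I/2)
1/(637573/(-759152) + z(-191, -248)) = 1/(637573/(-759152) + (-232 + (½)*(-191))) = 1/(637573*(-1/759152) + (-232 - 191/2)) = 1/(-637573/759152 - 655/2) = 1/(-249259853/759152) = -759152/249259853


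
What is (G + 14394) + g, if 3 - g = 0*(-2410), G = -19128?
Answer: -4731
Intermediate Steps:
g = 3 (g = 3 - 0*(-2410) = 3 - 1*0 = 3 + 0 = 3)
(G + 14394) + g = (-19128 + 14394) + 3 = -4734 + 3 = -4731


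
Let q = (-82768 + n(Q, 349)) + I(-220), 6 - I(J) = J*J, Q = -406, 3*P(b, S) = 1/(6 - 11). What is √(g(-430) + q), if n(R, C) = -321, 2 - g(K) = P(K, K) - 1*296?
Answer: I*√29516610/15 ≈ 362.19*I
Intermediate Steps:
P(b, S) = -1/15 (P(b, S) = 1/(3*(6 - 11)) = (⅓)/(-5) = (⅓)*(-⅕) = -1/15)
g(K) = 4471/15 (g(K) = 2 - (-1/15 - 1*296) = 2 - (-1/15 - 296) = 2 - 1*(-4441/15) = 2 + 4441/15 = 4471/15)
I(J) = 6 - J² (I(J) = 6 - J*J = 6 - J²)
q = -131483 (q = (-82768 - 321) + (6 - 1*(-220)²) = -83089 + (6 - 1*48400) = -83089 + (6 - 48400) = -83089 - 48394 = -131483)
√(g(-430) + q) = √(4471/15 - 131483) = √(-1967774/15) = I*√29516610/15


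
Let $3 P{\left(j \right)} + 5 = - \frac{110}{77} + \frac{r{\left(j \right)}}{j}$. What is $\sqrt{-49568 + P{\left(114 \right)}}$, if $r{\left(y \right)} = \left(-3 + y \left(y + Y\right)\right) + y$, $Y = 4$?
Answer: $\frac{3 i \sqrt{389397666}}{266} \approx 222.55 i$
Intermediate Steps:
$r{\left(y \right)} = -3 + y + y \left(4 + y\right)$ ($r{\left(y \right)} = \left(-3 + y \left(y + 4\right)\right) + y = \left(-3 + y \left(4 + y\right)\right) + y = -3 + y + y \left(4 + y\right)$)
$P{\left(j \right)} = - \frac{15}{7} + \frac{-3 + j^{2} + 5 j}{3 j}$ ($P{\left(j \right)} = - \frac{5}{3} + \frac{- \frac{110}{77} + \frac{-3 + j^{2} + 5 j}{j}}{3} = - \frac{5}{3} + \frac{\left(-110\right) \frac{1}{77} + \frac{-3 + j^{2} + 5 j}{j}}{3} = - \frac{5}{3} + \frac{- \frac{10}{7} + \frac{-3 + j^{2} + 5 j}{j}}{3} = - \frac{5}{3} - \left(\frac{10}{21} - \frac{-3 + j^{2} + 5 j}{3 j}\right) = - \frac{15}{7} + \frac{-3 + j^{2} + 5 j}{3 j}$)
$\sqrt{-49568 + P{\left(114 \right)}} = \sqrt{-49568 - - \frac{9979}{266}} = \sqrt{-49568 + \frac{9979}{266}} = \sqrt{- \frac{13175109}{266}} = \frac{3 i \sqrt{389397666}}{266}$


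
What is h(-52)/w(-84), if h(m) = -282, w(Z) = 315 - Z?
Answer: -94/133 ≈ -0.70677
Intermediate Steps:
h(-52)/w(-84) = -282/(315 - 1*(-84)) = -282/(315 + 84) = -282/399 = -282*1/399 = -94/133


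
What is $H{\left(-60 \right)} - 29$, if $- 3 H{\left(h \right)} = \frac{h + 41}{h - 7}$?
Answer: $- \frac{5848}{201} \approx -29.095$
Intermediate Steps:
$H{\left(h \right)} = - \frac{41 + h}{3 \left(-7 + h\right)}$ ($H{\left(h \right)} = - \frac{\left(h + 41\right) \frac{1}{h - 7}}{3} = - \frac{\left(41 + h\right) \frac{1}{-7 + h}}{3} = - \frac{\frac{1}{-7 + h} \left(41 + h\right)}{3} = - \frac{41 + h}{3 \left(-7 + h\right)}$)
$H{\left(-60 \right)} - 29 = \frac{-41 - -60}{3 \left(-7 - 60\right)} - 29 = \frac{-41 + 60}{3 \left(-67\right)} + \left(-749 + 720\right) = \frac{1}{3} \left(- \frac{1}{67}\right) 19 - 29 = - \frac{19}{201} - 29 = - \frac{5848}{201}$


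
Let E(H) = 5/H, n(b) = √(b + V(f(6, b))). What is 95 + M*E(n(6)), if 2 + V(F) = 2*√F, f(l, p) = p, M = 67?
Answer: 95 + 335*√2/(2*√(2 + √6)) ≈ 207.30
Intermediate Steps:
V(F) = -2 + 2*√F
n(b) = √(-2 + b + 2*√b) (n(b) = √(b + (-2 + 2*√b)) = √(-2 + b + 2*√b))
95 + M*E(n(6)) = 95 + 67*(5/(√(-2 + 6 + 2*√6))) = 95 + 67*(5/(√(4 + 2*√6))) = 95 + 67*(5/√(4 + 2*√6)) = 95 + 335/√(4 + 2*√6)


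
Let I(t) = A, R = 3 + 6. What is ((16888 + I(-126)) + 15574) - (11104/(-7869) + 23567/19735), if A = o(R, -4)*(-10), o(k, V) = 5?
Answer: 5033445991297/155294715 ≈ 32412.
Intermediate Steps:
R = 9
A = -50 (A = 5*(-10) = -50)
I(t) = -50
((16888 + I(-126)) + 15574) - (11104/(-7869) + 23567/19735) = ((16888 - 50) + 15574) - (11104/(-7869) + 23567/19735) = (16838 + 15574) - (11104*(-1/7869) + 23567*(1/19735)) = 32412 - (-11104/7869 + 23567/19735) = 32412 - 1*(-33688717/155294715) = 32412 + 33688717/155294715 = 5033445991297/155294715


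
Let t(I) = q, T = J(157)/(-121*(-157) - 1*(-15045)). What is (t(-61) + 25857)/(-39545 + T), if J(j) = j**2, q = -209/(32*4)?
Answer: -56330778227/86154639424 ≈ -0.65383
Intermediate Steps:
q = -209/128 ≈ -1.6328
T = 24649/34042 (T = 157**2/(-121*(-157) - 1*(-15045)) = 24649/(18997 + 15045) = 24649/34042 ≈ 0.72408)
t(I) = -209/128
(t(-61) + 25857)/(-39545 + T) = (-209/128 + 25857)/(-39545 + 24649/34042) = 3309487/(128*(-1346166241/34042)) = (3309487/128)*(-34042/1346166241) = -56330778227/86154639424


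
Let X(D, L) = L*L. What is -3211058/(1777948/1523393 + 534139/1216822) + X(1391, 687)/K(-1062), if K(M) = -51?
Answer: -101658021008153167565/50611547533011 ≈ -2.0086e+6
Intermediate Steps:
X(D, L) = L**2
-3211058/(1777948/1523393 + 534139/1216822) + X(1391, 687)/K(-1062) = -3211058/(1777948/1523393 + 534139/1216822) + 687**2/(-51) = -3211058/(1777948*(1/1523393) + 534139*(1/1216822)) + 471969*(-1/51) = -3211058/(1777948/1523393 + 534139/1216822) - 157323/17 = -3211058/2977149854883/1853698117046 - 157323/17 = -3211058*1853698117046/2977149854883 - 157323/17 = -5952332168325494668/2977149854883 - 157323/17 = -101658021008153167565/50611547533011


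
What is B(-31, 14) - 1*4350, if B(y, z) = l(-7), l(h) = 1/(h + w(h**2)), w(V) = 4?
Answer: -13051/3 ≈ -4350.3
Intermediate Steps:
l(h) = 1/(4 + h) (l(h) = 1/(h + 4) = 1/(4 + h))
B(y, z) = -1/3 (B(y, z) = 1/(4 - 7) = 1/(-3) = -1/3)
B(-31, 14) - 1*4350 = -1/3 - 1*4350 = -1/3 - 4350 = -13051/3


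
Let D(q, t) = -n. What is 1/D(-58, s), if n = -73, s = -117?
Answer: 1/73 ≈ 0.013699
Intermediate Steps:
D(q, t) = 73 (D(q, t) = -1*(-73) = 73)
1/D(-58, s) = 1/73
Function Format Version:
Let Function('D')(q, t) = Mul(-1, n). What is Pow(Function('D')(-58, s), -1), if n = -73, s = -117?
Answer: Rational(1, 73) ≈ 0.013699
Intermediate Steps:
Function('D')(q, t) = 73 (Function('D')(q, t) = Mul(-1, -73) = 73)
Pow(Function('D')(-58, s), -1) = Pow(73, -1) = Rational(1, 73)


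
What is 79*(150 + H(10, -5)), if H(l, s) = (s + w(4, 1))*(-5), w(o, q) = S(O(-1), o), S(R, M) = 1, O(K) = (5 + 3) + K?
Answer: 13430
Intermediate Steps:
O(K) = 8 + K
w(o, q) = 1
H(l, s) = -5 - 5*s (H(l, s) = (s + 1)*(-5) = (1 + s)*(-5) = -5 - 5*s)
79*(150 + H(10, -5)) = 79*(150 + (-5 - 5*(-5))) = 79*(150 + (-5 + 25)) = 79*(150 + 20) = 79*170 = 13430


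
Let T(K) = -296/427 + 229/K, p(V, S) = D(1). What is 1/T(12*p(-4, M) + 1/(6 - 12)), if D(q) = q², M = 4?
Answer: 30317/565682 ≈ 0.053594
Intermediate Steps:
p(V, S) = 1 (p(V, S) = 1² = 1)
T(K) = -296/427 + 229/K (T(K) = -296*1/427 + 229/K = -296/427 + 229/K)
1/T(12*p(-4, M) + 1/(6 - 12)) = 1/(-296/427 + 229/(12*1 + 1/(6 - 12))) = 1/(-296/427 + 229/(12 + 1/(-6))) = 1/(-296/427 + 229/(12 - ⅙)) = 1/(-296/427 + 229/(71/6)) = 1/(-296/427 + 229*(6/71)) = 1/(-296/427 + 1374/71) = 1/(565682/30317) = 30317/565682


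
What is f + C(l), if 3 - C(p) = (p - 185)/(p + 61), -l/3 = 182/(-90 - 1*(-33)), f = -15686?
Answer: -7009190/447 ≈ -15681.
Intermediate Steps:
l = 182/19 (l = -546/(-90 - 1*(-33)) = -546/(-90 + 33) = -546/(-57) = -546*(-1)/57 = -3*(-182/57) = 182/19 ≈ 9.5789)
C(p) = 3 - (-185 + p)/(61 + p) (C(p) = 3 - (p - 185)/(p + 61) = 3 - (-185 + p)/(61 + p))
f + C(l) = -15686 + 2*(184 + 182/19)/(61 + 182/19) = -15686 + 2*(3678/19)/(1341/19) = -15686 + 2*(19/1341)*(3678/19) = -15686 + 2452/447 = -7009190/447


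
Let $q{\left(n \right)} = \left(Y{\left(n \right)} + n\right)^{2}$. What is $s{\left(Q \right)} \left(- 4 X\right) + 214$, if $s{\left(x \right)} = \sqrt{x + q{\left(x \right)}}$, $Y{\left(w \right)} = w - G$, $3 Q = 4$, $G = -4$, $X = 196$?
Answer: $214 - \frac{1568 \sqrt{103}}{3} \approx -5090.5$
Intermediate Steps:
$Q = \frac{4}{3}$ ($Q = \frac{1}{3} \cdot 4 = \frac{4}{3} \approx 1.3333$)
$Y{\left(w \right)} = 4 + w$ ($Y{\left(w \right)} = w - -4 = w + 4 = 4 + w$)
$q{\left(n \right)} = \left(4 + 2 n\right)^{2}$ ($q{\left(n \right)} = \left(\left(4 + n\right) + n\right)^{2} = \left(4 + 2 n\right)^{2}$)
$s{\left(x \right)} = \sqrt{x + 4 \left(2 + x\right)^{2}}$
$s{\left(Q \right)} \left(- 4 X\right) + 214 = \sqrt{\frac{4}{3} + 4 \left(2 + \frac{4}{3}\right)^{2}} \left(\left(-4\right) 196\right) + 214 = \sqrt{\frac{4}{3} + 4 \left(\frac{10}{3}\right)^{2}} \left(-784\right) + 214 = \sqrt{\frac{4}{3} + 4 \cdot \frac{100}{9}} \left(-784\right) + 214 = \sqrt{\frac{4}{3} + \frac{400}{9}} \left(-784\right) + 214 = \sqrt{\frac{412}{9}} \left(-784\right) + 214 = \frac{2 \sqrt{103}}{3} \left(-784\right) + 214 = - \frac{1568 \sqrt{103}}{3} + 214 = 214 - \frac{1568 \sqrt{103}}{3}$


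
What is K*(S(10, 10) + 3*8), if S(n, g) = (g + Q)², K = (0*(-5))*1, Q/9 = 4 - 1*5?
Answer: 0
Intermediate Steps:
Q = -9 (Q = 9*(4 - 1*5) = 9*(4 - 5) = 9*(-1) = -9)
K = 0 (K = 0*1 = 0)
S(n, g) = (-9 + g)² (S(n, g) = (g - 9)² = (-9 + g)²)
K*(S(10, 10) + 3*8) = 0*((-9 + 10)² + 3*8) = 0*(1² + 24) = 0*(1 + 24) = 0*25 = 0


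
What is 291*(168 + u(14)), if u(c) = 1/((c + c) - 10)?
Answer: 293425/6 ≈ 48904.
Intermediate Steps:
u(c) = 1/(-10 + 2*c) (u(c) = 1/(2*c - 10) = 1/(-10 + 2*c))
291*(168 + u(14)) = 291*(168 + 1/(2*(-5 + 14))) = 291*(168 + (½)/9) = 291*(168 + (½)*(⅑)) = 291*(168 + 1/18) = 291*(3025/18) = 293425/6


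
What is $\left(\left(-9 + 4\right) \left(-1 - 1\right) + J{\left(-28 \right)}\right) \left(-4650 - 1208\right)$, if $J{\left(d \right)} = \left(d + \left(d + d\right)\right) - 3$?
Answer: $451066$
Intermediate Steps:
$J{\left(d \right)} = -3 + 3 d$ ($J{\left(d \right)} = \left(d + 2 d\right) - 3 = 3 d - 3 = -3 + 3 d$)
$\left(\left(-9 + 4\right) \left(-1 - 1\right) + J{\left(-28 \right)}\right) \left(-4650 - 1208\right) = \left(\left(-9 + 4\right) \left(-1 - 1\right) + \left(-3 + 3 \left(-28\right)\right)\right) \left(-4650 - 1208\right) = \left(\left(-5\right) \left(-2\right) - 87\right) \left(-5858\right) = \left(10 - 87\right) \left(-5858\right) = \left(-77\right) \left(-5858\right) = 451066$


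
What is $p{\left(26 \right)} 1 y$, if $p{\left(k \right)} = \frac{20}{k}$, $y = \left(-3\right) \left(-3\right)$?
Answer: $\frac{90}{13} \approx 6.9231$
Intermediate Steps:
$y = 9$
$p{\left(26 \right)} 1 y = \frac{20}{26} \cdot 1 \cdot 9 = 20 \cdot \frac{1}{26} \cdot 9 = \frac{10}{13} \cdot 9 = \frac{90}{13}$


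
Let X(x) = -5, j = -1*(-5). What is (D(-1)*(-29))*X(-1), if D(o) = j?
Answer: 725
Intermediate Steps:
j = 5
D(o) = 5
(D(-1)*(-29))*X(-1) = (5*(-29))*(-5) = -145*(-5) = 725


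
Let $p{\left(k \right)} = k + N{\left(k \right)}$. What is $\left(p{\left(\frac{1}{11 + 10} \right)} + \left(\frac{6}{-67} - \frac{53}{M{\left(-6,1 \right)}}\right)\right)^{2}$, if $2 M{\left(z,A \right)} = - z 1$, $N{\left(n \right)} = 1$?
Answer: $\frac{552673081}{1979649} \approx 279.18$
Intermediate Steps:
$M{\left(z,A \right)} = - \frac{z}{2}$ ($M{\left(z,A \right)} = \frac{- z 1}{2} = \frac{\left(-1\right) z}{2} = - \frac{z}{2}$)
$p{\left(k \right)} = 1 + k$ ($p{\left(k \right)} = k + 1 = 1 + k$)
$\left(p{\left(\frac{1}{11 + 10} \right)} + \left(\frac{6}{-67} - \frac{53}{M{\left(-6,1 \right)}}\right)\right)^{2} = \left(\left(1 + \frac{1}{11 + 10}\right) + \left(\frac{6}{-67} - \frac{53}{\left(- \frac{1}{2}\right) \left(-6\right)}\right)\right)^{2} = \left(\left(1 + \frac{1}{21}\right) + \left(6 \left(- \frac{1}{67}\right) - \frac{53}{3}\right)\right)^{2} = \left(\left(1 + \frac{1}{21}\right) - \frac{3569}{201}\right)^{2} = \left(\frac{22}{21} - \frac{3569}{201}\right)^{2} = \left(- \frac{23509}{1407}\right)^{2} = \frac{552673081}{1979649}$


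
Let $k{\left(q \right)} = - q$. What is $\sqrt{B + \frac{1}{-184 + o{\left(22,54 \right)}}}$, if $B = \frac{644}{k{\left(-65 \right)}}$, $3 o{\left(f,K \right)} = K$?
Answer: $\frac{9 \sqrt{14232010}}{10790} \approx 3.1467$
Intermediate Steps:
$o{\left(f,K \right)} = \frac{K}{3}$
$B = \frac{644}{65}$ ($B = \frac{644}{\left(-1\right) \left(-65\right)} = \frac{644}{65} \approx 9.9077$)
$\sqrt{B + \frac{1}{-184 + o{\left(22,54 \right)}}} = \sqrt{\frac{644}{65} + \frac{1}{-184 + \frac{1}{3} \cdot 54}} = \sqrt{\frac{644}{65} + \frac{1}{-184 + 18}} = \sqrt{\frac{644}{65} + \frac{1}{-166}} = \sqrt{\frac{644}{65} - \frac{1}{166}} = \sqrt{\frac{106839}{10790}} = \frac{9 \sqrt{14232010}}{10790}$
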